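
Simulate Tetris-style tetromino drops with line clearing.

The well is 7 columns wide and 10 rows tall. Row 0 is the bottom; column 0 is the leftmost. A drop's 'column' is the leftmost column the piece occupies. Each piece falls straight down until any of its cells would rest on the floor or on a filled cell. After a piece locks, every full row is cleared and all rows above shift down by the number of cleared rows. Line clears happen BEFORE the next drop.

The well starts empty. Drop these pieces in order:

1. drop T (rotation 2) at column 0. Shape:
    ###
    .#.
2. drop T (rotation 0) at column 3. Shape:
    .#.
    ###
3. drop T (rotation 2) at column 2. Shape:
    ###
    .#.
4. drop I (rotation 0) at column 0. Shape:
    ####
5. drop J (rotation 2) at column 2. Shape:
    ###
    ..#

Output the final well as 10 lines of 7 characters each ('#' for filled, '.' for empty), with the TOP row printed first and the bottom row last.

Answer: .......
.......
.......
.......
.......
..###..
#####..
..###..
#####..
.#.###.

Derivation:
Drop 1: T rot2 at col 0 lands with bottom-row=0; cleared 0 line(s) (total 0); column heights now [2 2 2 0 0 0 0], max=2
Drop 2: T rot0 at col 3 lands with bottom-row=0; cleared 0 line(s) (total 0); column heights now [2 2 2 1 2 1 0], max=2
Drop 3: T rot2 at col 2 lands with bottom-row=1; cleared 0 line(s) (total 0); column heights now [2 2 3 3 3 1 0], max=3
Drop 4: I rot0 at col 0 lands with bottom-row=3; cleared 0 line(s) (total 0); column heights now [4 4 4 4 3 1 0], max=4
Drop 5: J rot2 at col 2 lands with bottom-row=3; cleared 0 line(s) (total 0); column heights now [4 4 5 5 5 1 0], max=5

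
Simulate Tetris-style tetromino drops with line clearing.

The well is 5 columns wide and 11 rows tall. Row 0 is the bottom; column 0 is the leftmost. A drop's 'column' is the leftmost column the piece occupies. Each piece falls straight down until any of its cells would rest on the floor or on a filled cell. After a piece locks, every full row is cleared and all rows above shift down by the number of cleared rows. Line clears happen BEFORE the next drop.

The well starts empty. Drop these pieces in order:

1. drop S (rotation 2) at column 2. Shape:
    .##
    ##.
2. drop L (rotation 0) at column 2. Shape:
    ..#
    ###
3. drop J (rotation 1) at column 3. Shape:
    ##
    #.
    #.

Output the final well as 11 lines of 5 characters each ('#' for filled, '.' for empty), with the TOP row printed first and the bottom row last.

Drop 1: S rot2 at col 2 lands with bottom-row=0; cleared 0 line(s) (total 0); column heights now [0 0 1 2 2], max=2
Drop 2: L rot0 at col 2 lands with bottom-row=2; cleared 0 line(s) (total 0); column heights now [0 0 3 3 4], max=4
Drop 3: J rot1 at col 3 lands with bottom-row=3; cleared 0 line(s) (total 0); column heights now [0 0 3 6 6], max=6

Answer: .....
.....
.....
.....
.....
...##
...#.
...##
..###
...##
..##.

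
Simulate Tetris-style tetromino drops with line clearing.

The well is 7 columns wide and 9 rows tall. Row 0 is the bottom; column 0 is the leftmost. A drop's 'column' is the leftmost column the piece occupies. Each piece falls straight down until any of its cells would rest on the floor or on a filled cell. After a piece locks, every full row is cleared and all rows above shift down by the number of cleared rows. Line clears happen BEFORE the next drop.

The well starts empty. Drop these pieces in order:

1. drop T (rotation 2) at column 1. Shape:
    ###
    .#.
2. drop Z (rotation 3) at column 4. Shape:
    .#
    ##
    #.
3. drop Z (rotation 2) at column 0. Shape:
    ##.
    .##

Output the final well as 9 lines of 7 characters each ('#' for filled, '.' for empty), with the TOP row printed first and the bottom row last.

Answer: .......
.......
.......
.......
.......
##.....
.##..#.
.#####.
..#.#..

Derivation:
Drop 1: T rot2 at col 1 lands with bottom-row=0; cleared 0 line(s) (total 0); column heights now [0 2 2 2 0 0 0], max=2
Drop 2: Z rot3 at col 4 lands with bottom-row=0; cleared 0 line(s) (total 0); column heights now [0 2 2 2 2 3 0], max=3
Drop 3: Z rot2 at col 0 lands with bottom-row=2; cleared 0 line(s) (total 0); column heights now [4 4 3 2 2 3 0], max=4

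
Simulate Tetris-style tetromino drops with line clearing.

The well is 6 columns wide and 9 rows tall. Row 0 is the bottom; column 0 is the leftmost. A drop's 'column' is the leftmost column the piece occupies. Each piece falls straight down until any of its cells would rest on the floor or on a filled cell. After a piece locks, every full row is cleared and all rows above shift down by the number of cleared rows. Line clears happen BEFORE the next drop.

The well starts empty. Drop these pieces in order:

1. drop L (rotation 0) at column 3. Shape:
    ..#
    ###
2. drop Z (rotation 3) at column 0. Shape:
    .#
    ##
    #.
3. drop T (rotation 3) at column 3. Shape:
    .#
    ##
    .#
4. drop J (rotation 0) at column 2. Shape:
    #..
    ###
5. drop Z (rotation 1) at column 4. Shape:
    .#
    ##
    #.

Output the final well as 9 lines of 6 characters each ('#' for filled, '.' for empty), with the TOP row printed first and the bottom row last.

Drop 1: L rot0 at col 3 lands with bottom-row=0; cleared 0 line(s) (total 0); column heights now [0 0 0 1 1 2], max=2
Drop 2: Z rot3 at col 0 lands with bottom-row=0; cleared 0 line(s) (total 0); column heights now [2 3 0 1 1 2], max=3
Drop 3: T rot3 at col 3 lands with bottom-row=1; cleared 0 line(s) (total 0); column heights now [2 3 0 3 4 2], max=4
Drop 4: J rot0 at col 2 lands with bottom-row=4; cleared 0 line(s) (total 0); column heights now [2 3 6 5 5 2], max=6
Drop 5: Z rot1 at col 4 lands with bottom-row=5; cleared 0 line(s) (total 0); column heights now [2 3 6 5 7 8], max=8

Answer: ......
.....#
....##
..#.#.
..###.
....#.
.#.##.
##..##
#..###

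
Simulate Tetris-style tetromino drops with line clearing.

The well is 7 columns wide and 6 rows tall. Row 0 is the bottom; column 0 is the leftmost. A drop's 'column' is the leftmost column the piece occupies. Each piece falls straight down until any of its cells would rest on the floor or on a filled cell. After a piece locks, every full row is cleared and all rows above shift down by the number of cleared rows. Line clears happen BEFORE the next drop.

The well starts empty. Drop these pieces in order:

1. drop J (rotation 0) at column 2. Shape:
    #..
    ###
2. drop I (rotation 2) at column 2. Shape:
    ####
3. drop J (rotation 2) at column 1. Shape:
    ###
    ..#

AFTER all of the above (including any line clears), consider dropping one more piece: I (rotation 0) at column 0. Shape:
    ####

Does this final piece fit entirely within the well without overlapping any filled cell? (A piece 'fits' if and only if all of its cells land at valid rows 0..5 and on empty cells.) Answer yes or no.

Drop 1: J rot0 at col 2 lands with bottom-row=0; cleared 0 line(s) (total 0); column heights now [0 0 2 1 1 0 0], max=2
Drop 2: I rot2 at col 2 lands with bottom-row=2; cleared 0 line(s) (total 0); column heights now [0 0 3 3 3 3 0], max=3
Drop 3: J rot2 at col 1 lands with bottom-row=3; cleared 0 line(s) (total 0); column heights now [0 5 5 5 3 3 0], max=5
Test piece I rot0 at col 0 (width 4): heights before test = [0 5 5 5 3 3 0]; fits = True

Answer: yes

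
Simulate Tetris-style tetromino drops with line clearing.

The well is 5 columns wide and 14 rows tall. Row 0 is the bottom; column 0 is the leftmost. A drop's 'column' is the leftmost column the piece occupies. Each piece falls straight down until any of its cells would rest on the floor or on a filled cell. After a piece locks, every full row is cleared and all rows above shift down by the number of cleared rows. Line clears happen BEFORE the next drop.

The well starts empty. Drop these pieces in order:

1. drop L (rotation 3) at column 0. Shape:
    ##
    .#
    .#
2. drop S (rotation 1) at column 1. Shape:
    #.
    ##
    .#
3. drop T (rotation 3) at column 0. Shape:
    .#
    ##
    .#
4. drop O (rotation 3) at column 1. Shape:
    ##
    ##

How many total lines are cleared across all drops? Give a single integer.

Drop 1: L rot3 at col 0 lands with bottom-row=0; cleared 0 line(s) (total 0); column heights now [3 3 0 0 0], max=3
Drop 2: S rot1 at col 1 lands with bottom-row=2; cleared 0 line(s) (total 0); column heights now [3 5 4 0 0], max=5
Drop 3: T rot3 at col 0 lands with bottom-row=5; cleared 0 line(s) (total 0); column heights now [7 8 4 0 0], max=8
Drop 4: O rot3 at col 1 lands with bottom-row=8; cleared 0 line(s) (total 0); column heights now [7 10 10 0 0], max=10

Answer: 0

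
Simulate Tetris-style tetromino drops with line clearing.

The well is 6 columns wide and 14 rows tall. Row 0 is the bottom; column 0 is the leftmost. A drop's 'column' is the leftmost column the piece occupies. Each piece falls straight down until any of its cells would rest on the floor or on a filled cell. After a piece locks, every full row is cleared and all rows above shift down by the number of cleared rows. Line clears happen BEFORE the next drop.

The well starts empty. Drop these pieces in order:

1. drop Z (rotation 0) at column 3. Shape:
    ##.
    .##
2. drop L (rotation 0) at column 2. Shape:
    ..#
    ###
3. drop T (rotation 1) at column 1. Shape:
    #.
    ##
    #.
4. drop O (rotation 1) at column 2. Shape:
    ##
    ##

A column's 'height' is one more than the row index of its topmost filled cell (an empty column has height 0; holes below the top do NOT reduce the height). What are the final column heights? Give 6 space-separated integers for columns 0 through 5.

Answer: 0 5 6 6 4 1

Derivation:
Drop 1: Z rot0 at col 3 lands with bottom-row=0; cleared 0 line(s) (total 0); column heights now [0 0 0 2 2 1], max=2
Drop 2: L rot0 at col 2 lands with bottom-row=2; cleared 0 line(s) (total 0); column heights now [0 0 3 3 4 1], max=4
Drop 3: T rot1 at col 1 lands with bottom-row=2; cleared 0 line(s) (total 0); column heights now [0 5 4 3 4 1], max=5
Drop 4: O rot1 at col 2 lands with bottom-row=4; cleared 0 line(s) (total 0); column heights now [0 5 6 6 4 1], max=6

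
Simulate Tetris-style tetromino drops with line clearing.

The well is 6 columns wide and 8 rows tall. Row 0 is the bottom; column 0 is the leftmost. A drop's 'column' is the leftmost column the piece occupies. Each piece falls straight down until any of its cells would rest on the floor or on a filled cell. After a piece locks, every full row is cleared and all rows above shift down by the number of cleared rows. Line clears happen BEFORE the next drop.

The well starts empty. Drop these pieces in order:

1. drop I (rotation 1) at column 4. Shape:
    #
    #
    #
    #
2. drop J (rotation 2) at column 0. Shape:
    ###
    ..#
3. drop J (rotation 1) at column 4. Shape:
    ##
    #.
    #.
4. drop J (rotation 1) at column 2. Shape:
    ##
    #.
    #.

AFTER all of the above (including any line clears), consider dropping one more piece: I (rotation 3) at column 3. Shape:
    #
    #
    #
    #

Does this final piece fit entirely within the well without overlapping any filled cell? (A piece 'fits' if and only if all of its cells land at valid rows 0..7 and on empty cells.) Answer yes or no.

Answer: no

Derivation:
Drop 1: I rot1 at col 4 lands with bottom-row=0; cleared 0 line(s) (total 0); column heights now [0 0 0 0 4 0], max=4
Drop 2: J rot2 at col 0 lands with bottom-row=0; cleared 0 line(s) (total 0); column heights now [2 2 2 0 4 0], max=4
Drop 3: J rot1 at col 4 lands with bottom-row=4; cleared 0 line(s) (total 0); column heights now [2 2 2 0 7 7], max=7
Drop 4: J rot1 at col 2 lands with bottom-row=2; cleared 0 line(s) (total 0); column heights now [2 2 5 5 7 7], max=7
Test piece I rot3 at col 3 (width 1): heights before test = [2 2 5 5 7 7]; fits = False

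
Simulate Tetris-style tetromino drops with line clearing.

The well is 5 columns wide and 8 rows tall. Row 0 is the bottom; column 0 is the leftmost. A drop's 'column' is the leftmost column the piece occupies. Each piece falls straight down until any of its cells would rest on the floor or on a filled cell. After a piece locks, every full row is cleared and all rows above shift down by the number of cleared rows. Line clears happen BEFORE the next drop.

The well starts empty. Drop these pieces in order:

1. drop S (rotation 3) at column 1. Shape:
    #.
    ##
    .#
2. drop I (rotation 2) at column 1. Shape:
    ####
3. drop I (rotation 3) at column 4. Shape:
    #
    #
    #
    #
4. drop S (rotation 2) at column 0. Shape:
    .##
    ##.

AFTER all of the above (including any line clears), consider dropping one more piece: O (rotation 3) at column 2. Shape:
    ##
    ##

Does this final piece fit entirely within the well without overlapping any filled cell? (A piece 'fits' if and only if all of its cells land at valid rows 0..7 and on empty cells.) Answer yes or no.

Answer: yes

Derivation:
Drop 1: S rot3 at col 1 lands with bottom-row=0; cleared 0 line(s) (total 0); column heights now [0 3 2 0 0], max=3
Drop 2: I rot2 at col 1 lands with bottom-row=3; cleared 0 line(s) (total 0); column heights now [0 4 4 4 4], max=4
Drop 3: I rot3 at col 4 lands with bottom-row=4; cleared 0 line(s) (total 0); column heights now [0 4 4 4 8], max=8
Drop 4: S rot2 at col 0 lands with bottom-row=4; cleared 0 line(s) (total 0); column heights now [5 6 6 4 8], max=8
Test piece O rot3 at col 2 (width 2): heights before test = [5 6 6 4 8]; fits = True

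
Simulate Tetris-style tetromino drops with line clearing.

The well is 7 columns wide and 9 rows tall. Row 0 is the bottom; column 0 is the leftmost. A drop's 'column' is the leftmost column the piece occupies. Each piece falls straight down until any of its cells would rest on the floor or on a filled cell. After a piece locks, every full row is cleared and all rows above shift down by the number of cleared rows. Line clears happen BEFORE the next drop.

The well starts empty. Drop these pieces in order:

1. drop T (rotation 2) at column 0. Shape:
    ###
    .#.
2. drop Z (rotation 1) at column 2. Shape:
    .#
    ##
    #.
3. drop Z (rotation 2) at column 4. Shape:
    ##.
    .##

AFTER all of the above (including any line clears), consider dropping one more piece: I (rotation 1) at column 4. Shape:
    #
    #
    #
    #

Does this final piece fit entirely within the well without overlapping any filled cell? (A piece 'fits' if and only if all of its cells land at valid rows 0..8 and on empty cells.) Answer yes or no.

Answer: yes

Derivation:
Drop 1: T rot2 at col 0 lands with bottom-row=0; cleared 0 line(s) (total 0); column heights now [2 2 2 0 0 0 0], max=2
Drop 2: Z rot1 at col 2 lands with bottom-row=2; cleared 0 line(s) (total 0); column heights now [2 2 4 5 0 0 0], max=5
Drop 3: Z rot2 at col 4 lands with bottom-row=0; cleared 0 line(s) (total 0); column heights now [2 2 4 5 2 2 1], max=5
Test piece I rot1 at col 4 (width 1): heights before test = [2 2 4 5 2 2 1]; fits = True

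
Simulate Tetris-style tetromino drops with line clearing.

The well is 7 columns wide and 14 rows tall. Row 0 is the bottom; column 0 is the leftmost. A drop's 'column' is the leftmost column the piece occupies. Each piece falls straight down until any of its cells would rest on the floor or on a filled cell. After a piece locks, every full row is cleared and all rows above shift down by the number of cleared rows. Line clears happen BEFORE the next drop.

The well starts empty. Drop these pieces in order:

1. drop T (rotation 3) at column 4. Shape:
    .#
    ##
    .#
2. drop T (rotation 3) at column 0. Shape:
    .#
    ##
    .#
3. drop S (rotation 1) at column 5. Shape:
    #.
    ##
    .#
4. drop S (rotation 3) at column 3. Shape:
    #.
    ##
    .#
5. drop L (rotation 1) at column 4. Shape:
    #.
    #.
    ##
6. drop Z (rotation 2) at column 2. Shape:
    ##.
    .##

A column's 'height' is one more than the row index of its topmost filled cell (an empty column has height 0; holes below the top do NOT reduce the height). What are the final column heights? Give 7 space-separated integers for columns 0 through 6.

Answer: 2 3 10 10 9 6 4

Derivation:
Drop 1: T rot3 at col 4 lands with bottom-row=0; cleared 0 line(s) (total 0); column heights now [0 0 0 0 2 3 0], max=3
Drop 2: T rot3 at col 0 lands with bottom-row=0; cleared 0 line(s) (total 0); column heights now [2 3 0 0 2 3 0], max=3
Drop 3: S rot1 at col 5 lands with bottom-row=2; cleared 0 line(s) (total 0); column heights now [2 3 0 0 2 5 4], max=5
Drop 4: S rot3 at col 3 lands with bottom-row=2; cleared 0 line(s) (total 0); column heights now [2 3 0 5 4 5 4], max=5
Drop 5: L rot1 at col 4 lands with bottom-row=5; cleared 0 line(s) (total 0); column heights now [2 3 0 5 8 6 4], max=8
Drop 6: Z rot2 at col 2 lands with bottom-row=8; cleared 0 line(s) (total 0); column heights now [2 3 10 10 9 6 4], max=10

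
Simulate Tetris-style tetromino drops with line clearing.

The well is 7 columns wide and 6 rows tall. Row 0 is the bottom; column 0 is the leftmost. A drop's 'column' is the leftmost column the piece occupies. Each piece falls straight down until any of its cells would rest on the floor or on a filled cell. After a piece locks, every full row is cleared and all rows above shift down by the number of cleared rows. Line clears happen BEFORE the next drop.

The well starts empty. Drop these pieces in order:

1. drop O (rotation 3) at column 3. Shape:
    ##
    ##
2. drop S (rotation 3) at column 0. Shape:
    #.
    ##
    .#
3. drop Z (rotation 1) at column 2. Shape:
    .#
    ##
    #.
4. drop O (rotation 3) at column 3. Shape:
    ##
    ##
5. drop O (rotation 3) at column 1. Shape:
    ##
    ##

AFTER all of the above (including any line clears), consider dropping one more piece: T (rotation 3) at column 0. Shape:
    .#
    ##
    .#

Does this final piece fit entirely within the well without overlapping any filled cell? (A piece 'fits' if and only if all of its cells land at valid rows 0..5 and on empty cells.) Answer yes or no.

Drop 1: O rot3 at col 3 lands with bottom-row=0; cleared 0 line(s) (total 0); column heights now [0 0 0 2 2 0 0], max=2
Drop 2: S rot3 at col 0 lands with bottom-row=0; cleared 0 line(s) (total 0); column heights now [3 2 0 2 2 0 0], max=3
Drop 3: Z rot1 at col 2 lands with bottom-row=1; cleared 0 line(s) (total 0); column heights now [3 2 3 4 2 0 0], max=4
Drop 4: O rot3 at col 3 lands with bottom-row=4; cleared 0 line(s) (total 0); column heights now [3 2 3 6 6 0 0], max=6
Drop 5: O rot3 at col 1 lands with bottom-row=3; cleared 0 line(s) (total 0); column heights now [3 5 5 6 6 0 0], max=6
Test piece T rot3 at col 0 (width 2): heights before test = [3 5 5 6 6 0 0]; fits = False

Answer: no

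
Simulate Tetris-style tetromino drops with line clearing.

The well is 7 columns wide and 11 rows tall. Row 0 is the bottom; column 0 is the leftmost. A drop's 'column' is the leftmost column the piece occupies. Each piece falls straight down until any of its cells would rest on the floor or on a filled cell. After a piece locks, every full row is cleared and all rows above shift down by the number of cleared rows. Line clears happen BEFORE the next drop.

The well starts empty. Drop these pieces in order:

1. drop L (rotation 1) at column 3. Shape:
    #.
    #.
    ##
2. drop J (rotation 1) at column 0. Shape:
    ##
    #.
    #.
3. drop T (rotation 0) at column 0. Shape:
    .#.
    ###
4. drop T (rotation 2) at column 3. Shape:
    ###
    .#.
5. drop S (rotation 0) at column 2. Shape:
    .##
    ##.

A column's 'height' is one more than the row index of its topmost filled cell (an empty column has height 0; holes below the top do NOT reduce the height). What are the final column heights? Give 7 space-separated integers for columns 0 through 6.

Answer: 4 5 5 6 6 4 0

Derivation:
Drop 1: L rot1 at col 3 lands with bottom-row=0; cleared 0 line(s) (total 0); column heights now [0 0 0 3 1 0 0], max=3
Drop 2: J rot1 at col 0 lands with bottom-row=0; cleared 0 line(s) (total 0); column heights now [3 3 0 3 1 0 0], max=3
Drop 3: T rot0 at col 0 lands with bottom-row=3; cleared 0 line(s) (total 0); column heights now [4 5 4 3 1 0 0], max=5
Drop 4: T rot2 at col 3 lands with bottom-row=2; cleared 0 line(s) (total 0); column heights now [4 5 4 4 4 4 0], max=5
Drop 5: S rot0 at col 2 lands with bottom-row=4; cleared 0 line(s) (total 0); column heights now [4 5 5 6 6 4 0], max=6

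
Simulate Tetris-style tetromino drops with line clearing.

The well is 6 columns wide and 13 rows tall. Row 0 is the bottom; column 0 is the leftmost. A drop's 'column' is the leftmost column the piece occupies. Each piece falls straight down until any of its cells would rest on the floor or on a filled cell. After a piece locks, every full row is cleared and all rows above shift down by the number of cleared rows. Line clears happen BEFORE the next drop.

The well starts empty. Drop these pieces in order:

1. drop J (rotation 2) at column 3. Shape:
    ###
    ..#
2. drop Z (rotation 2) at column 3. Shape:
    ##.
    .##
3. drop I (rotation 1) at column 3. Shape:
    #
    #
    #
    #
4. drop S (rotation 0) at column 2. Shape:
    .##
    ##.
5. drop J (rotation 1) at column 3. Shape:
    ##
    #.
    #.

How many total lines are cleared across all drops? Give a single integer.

Drop 1: J rot2 at col 3 lands with bottom-row=0; cleared 0 line(s) (total 0); column heights now [0 0 0 2 2 2], max=2
Drop 2: Z rot2 at col 3 lands with bottom-row=2; cleared 0 line(s) (total 0); column heights now [0 0 0 4 4 3], max=4
Drop 3: I rot1 at col 3 lands with bottom-row=4; cleared 0 line(s) (total 0); column heights now [0 0 0 8 4 3], max=8
Drop 4: S rot0 at col 2 lands with bottom-row=8; cleared 0 line(s) (total 0); column heights now [0 0 9 10 10 3], max=10
Drop 5: J rot1 at col 3 lands with bottom-row=10; cleared 0 line(s) (total 0); column heights now [0 0 9 13 13 3], max=13

Answer: 0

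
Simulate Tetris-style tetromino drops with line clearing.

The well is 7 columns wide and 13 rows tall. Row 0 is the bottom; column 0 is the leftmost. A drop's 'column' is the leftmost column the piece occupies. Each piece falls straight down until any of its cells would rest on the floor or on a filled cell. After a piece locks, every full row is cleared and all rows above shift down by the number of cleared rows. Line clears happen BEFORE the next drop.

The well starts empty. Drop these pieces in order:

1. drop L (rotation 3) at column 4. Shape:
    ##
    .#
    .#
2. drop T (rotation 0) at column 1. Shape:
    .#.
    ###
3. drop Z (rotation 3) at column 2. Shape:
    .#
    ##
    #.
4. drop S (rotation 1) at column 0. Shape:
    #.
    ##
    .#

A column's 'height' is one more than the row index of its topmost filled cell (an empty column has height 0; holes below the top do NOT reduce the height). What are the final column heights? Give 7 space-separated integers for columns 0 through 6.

Drop 1: L rot3 at col 4 lands with bottom-row=0; cleared 0 line(s) (total 0); column heights now [0 0 0 0 3 3 0], max=3
Drop 2: T rot0 at col 1 lands with bottom-row=0; cleared 0 line(s) (total 0); column heights now [0 1 2 1 3 3 0], max=3
Drop 3: Z rot3 at col 2 lands with bottom-row=2; cleared 0 line(s) (total 0); column heights now [0 1 4 5 3 3 0], max=5
Drop 4: S rot1 at col 0 lands with bottom-row=1; cleared 0 line(s) (total 0); column heights now [4 3 4 5 3 3 0], max=5

Answer: 4 3 4 5 3 3 0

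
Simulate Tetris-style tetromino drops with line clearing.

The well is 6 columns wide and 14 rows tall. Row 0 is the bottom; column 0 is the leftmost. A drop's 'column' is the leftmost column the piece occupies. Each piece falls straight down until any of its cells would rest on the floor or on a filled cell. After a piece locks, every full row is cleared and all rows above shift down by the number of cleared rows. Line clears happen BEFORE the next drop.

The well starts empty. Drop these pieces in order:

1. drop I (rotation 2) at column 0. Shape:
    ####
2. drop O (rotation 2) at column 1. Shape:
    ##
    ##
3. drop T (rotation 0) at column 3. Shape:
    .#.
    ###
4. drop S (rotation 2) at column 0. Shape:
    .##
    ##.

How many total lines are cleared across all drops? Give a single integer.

Drop 1: I rot2 at col 0 lands with bottom-row=0; cleared 0 line(s) (total 0); column heights now [1 1 1 1 0 0], max=1
Drop 2: O rot2 at col 1 lands with bottom-row=1; cleared 0 line(s) (total 0); column heights now [1 3 3 1 0 0], max=3
Drop 3: T rot0 at col 3 lands with bottom-row=1; cleared 0 line(s) (total 0); column heights now [1 3 3 2 3 2], max=3
Drop 4: S rot2 at col 0 lands with bottom-row=3; cleared 0 line(s) (total 0); column heights now [4 5 5 2 3 2], max=5

Answer: 0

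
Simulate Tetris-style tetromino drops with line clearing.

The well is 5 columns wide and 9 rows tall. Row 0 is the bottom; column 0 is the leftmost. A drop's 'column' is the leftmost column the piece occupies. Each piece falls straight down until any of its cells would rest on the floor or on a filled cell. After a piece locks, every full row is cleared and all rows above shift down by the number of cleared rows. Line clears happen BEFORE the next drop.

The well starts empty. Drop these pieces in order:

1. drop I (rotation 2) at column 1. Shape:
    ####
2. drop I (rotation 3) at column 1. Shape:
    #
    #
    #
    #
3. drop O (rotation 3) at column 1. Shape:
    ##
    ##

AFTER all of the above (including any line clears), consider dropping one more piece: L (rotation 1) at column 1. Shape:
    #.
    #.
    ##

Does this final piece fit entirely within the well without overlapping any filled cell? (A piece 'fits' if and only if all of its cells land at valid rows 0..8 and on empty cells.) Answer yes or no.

Answer: no

Derivation:
Drop 1: I rot2 at col 1 lands with bottom-row=0; cleared 0 line(s) (total 0); column heights now [0 1 1 1 1], max=1
Drop 2: I rot3 at col 1 lands with bottom-row=1; cleared 0 line(s) (total 0); column heights now [0 5 1 1 1], max=5
Drop 3: O rot3 at col 1 lands with bottom-row=5; cleared 0 line(s) (total 0); column heights now [0 7 7 1 1], max=7
Test piece L rot1 at col 1 (width 2): heights before test = [0 7 7 1 1]; fits = False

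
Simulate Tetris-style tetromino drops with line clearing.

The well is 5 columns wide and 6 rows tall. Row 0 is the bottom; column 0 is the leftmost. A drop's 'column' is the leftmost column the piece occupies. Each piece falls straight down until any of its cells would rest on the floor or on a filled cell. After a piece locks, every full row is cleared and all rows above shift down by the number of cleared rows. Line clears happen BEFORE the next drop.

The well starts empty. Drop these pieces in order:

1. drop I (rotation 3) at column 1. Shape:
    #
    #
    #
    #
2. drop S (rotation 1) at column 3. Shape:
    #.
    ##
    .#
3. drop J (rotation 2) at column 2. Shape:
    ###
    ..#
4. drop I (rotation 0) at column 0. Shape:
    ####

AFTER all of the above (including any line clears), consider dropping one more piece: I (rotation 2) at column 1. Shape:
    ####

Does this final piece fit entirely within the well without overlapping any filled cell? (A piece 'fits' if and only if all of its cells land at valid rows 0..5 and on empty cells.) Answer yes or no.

Answer: yes

Derivation:
Drop 1: I rot3 at col 1 lands with bottom-row=0; cleared 0 line(s) (total 0); column heights now [0 4 0 0 0], max=4
Drop 2: S rot1 at col 3 lands with bottom-row=0; cleared 0 line(s) (total 0); column heights now [0 4 0 3 2], max=4
Drop 3: J rot2 at col 2 lands with bottom-row=2; cleared 0 line(s) (total 0); column heights now [0 4 4 4 4], max=4
Drop 4: I rot0 at col 0 lands with bottom-row=4; cleared 0 line(s) (total 0); column heights now [5 5 5 5 4], max=5
Test piece I rot2 at col 1 (width 4): heights before test = [5 5 5 5 4]; fits = True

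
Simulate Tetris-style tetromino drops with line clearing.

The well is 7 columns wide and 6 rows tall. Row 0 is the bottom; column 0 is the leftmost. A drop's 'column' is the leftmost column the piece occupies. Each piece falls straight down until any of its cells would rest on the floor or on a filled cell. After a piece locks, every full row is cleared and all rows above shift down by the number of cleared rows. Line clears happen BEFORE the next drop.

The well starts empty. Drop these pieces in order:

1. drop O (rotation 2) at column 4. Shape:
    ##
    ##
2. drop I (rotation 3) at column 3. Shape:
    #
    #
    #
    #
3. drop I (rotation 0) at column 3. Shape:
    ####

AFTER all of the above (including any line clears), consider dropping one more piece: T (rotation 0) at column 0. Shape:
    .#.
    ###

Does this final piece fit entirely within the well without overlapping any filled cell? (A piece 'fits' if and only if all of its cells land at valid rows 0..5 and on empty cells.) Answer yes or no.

Drop 1: O rot2 at col 4 lands with bottom-row=0; cleared 0 line(s) (total 0); column heights now [0 0 0 0 2 2 0], max=2
Drop 2: I rot3 at col 3 lands with bottom-row=0; cleared 0 line(s) (total 0); column heights now [0 0 0 4 2 2 0], max=4
Drop 3: I rot0 at col 3 lands with bottom-row=4; cleared 0 line(s) (total 0); column heights now [0 0 0 5 5 5 5], max=5
Test piece T rot0 at col 0 (width 3): heights before test = [0 0 0 5 5 5 5]; fits = True

Answer: yes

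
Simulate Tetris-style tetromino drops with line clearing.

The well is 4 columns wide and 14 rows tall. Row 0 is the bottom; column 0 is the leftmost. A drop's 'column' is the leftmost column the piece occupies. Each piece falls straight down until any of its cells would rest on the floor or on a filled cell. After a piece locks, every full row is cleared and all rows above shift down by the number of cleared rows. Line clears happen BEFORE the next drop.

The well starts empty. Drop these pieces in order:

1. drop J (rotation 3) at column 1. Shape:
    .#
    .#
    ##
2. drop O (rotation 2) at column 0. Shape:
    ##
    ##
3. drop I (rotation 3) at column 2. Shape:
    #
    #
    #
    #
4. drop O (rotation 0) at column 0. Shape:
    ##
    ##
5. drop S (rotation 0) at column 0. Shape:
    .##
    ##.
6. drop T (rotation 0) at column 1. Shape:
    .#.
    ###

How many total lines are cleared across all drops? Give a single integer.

Answer: 0

Derivation:
Drop 1: J rot3 at col 1 lands with bottom-row=0; cleared 0 line(s) (total 0); column heights now [0 1 3 0], max=3
Drop 2: O rot2 at col 0 lands with bottom-row=1; cleared 0 line(s) (total 0); column heights now [3 3 3 0], max=3
Drop 3: I rot3 at col 2 lands with bottom-row=3; cleared 0 line(s) (total 0); column heights now [3 3 7 0], max=7
Drop 4: O rot0 at col 0 lands with bottom-row=3; cleared 0 line(s) (total 0); column heights now [5 5 7 0], max=7
Drop 5: S rot0 at col 0 lands with bottom-row=6; cleared 0 line(s) (total 0); column heights now [7 8 8 0], max=8
Drop 6: T rot0 at col 1 lands with bottom-row=8; cleared 0 line(s) (total 0); column heights now [7 9 10 9], max=10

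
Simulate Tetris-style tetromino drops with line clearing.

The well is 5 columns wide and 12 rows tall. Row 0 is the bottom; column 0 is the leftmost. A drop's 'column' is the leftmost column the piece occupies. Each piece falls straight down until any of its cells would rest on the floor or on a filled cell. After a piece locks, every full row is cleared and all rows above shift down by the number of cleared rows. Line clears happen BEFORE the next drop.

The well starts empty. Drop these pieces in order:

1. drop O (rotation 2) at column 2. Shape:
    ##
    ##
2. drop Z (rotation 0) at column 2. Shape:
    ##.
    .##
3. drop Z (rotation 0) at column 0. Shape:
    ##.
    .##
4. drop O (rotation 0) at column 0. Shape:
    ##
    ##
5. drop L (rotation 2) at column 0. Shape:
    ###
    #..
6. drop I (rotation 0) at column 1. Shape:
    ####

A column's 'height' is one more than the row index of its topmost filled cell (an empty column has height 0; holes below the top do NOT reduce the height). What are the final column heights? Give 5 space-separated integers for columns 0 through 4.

Drop 1: O rot2 at col 2 lands with bottom-row=0; cleared 0 line(s) (total 0); column heights now [0 0 2 2 0], max=2
Drop 2: Z rot0 at col 2 lands with bottom-row=2; cleared 0 line(s) (total 0); column heights now [0 0 4 4 3], max=4
Drop 3: Z rot0 at col 0 lands with bottom-row=4; cleared 0 line(s) (total 0); column heights now [6 6 5 4 3], max=6
Drop 4: O rot0 at col 0 lands with bottom-row=6; cleared 0 line(s) (total 0); column heights now [8 8 5 4 3], max=8
Drop 5: L rot2 at col 0 lands with bottom-row=8; cleared 0 line(s) (total 0); column heights now [10 10 10 4 3], max=10
Drop 6: I rot0 at col 1 lands with bottom-row=10; cleared 0 line(s) (total 0); column heights now [10 11 11 11 11], max=11

Answer: 10 11 11 11 11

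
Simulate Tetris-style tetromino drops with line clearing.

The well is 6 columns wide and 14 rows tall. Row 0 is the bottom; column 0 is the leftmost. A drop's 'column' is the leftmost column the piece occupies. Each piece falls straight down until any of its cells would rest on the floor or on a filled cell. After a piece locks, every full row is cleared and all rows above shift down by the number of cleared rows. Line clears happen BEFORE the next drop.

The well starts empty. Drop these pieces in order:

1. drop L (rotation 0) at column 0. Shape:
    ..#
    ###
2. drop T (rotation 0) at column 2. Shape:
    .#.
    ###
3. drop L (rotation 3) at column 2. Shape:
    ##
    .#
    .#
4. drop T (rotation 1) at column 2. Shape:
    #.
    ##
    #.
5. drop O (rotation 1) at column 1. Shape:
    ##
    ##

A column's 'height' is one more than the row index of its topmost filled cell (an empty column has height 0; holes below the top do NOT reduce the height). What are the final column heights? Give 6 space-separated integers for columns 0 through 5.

Drop 1: L rot0 at col 0 lands with bottom-row=0; cleared 0 line(s) (total 0); column heights now [1 1 2 0 0 0], max=2
Drop 2: T rot0 at col 2 lands with bottom-row=2; cleared 0 line(s) (total 0); column heights now [1 1 3 4 3 0], max=4
Drop 3: L rot3 at col 2 lands with bottom-row=4; cleared 0 line(s) (total 0); column heights now [1 1 7 7 3 0], max=7
Drop 4: T rot1 at col 2 lands with bottom-row=7; cleared 0 line(s) (total 0); column heights now [1 1 10 9 3 0], max=10
Drop 5: O rot1 at col 1 lands with bottom-row=10; cleared 0 line(s) (total 0); column heights now [1 12 12 9 3 0], max=12

Answer: 1 12 12 9 3 0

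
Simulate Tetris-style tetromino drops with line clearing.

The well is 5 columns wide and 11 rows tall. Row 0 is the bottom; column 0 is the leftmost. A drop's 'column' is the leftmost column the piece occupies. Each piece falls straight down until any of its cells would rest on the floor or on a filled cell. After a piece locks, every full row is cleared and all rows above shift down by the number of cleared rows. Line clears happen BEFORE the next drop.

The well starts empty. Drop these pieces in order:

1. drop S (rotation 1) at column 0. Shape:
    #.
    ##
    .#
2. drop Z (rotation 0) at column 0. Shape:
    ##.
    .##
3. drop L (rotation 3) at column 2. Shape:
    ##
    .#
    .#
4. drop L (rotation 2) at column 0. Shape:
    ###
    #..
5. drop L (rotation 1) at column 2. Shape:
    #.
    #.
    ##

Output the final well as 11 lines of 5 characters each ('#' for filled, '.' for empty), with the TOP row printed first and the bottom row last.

Drop 1: S rot1 at col 0 lands with bottom-row=0; cleared 0 line(s) (total 0); column heights now [3 2 0 0 0], max=3
Drop 2: Z rot0 at col 0 lands with bottom-row=2; cleared 0 line(s) (total 0); column heights now [4 4 3 0 0], max=4
Drop 3: L rot3 at col 2 lands with bottom-row=1; cleared 0 line(s) (total 0); column heights now [4 4 4 4 0], max=4
Drop 4: L rot2 at col 0 lands with bottom-row=4; cleared 0 line(s) (total 0); column heights now [6 6 6 4 0], max=6
Drop 5: L rot1 at col 2 lands with bottom-row=6; cleared 0 line(s) (total 0); column heights now [6 6 9 7 0], max=9

Answer: .....
.....
..#..
..#..
..##.
###..
#....
####.
####.
##.#.
.#...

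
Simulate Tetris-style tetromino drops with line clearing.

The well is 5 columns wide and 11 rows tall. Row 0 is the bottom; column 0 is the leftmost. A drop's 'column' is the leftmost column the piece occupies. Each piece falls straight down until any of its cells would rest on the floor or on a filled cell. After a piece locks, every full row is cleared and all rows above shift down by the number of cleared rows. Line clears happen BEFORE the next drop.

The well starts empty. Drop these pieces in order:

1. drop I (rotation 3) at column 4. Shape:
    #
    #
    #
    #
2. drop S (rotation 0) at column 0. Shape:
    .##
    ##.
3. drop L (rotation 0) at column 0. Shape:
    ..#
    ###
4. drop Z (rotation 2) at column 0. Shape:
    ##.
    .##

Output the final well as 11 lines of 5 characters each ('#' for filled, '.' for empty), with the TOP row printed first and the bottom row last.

Drop 1: I rot3 at col 4 lands with bottom-row=0; cleared 0 line(s) (total 0); column heights now [0 0 0 0 4], max=4
Drop 2: S rot0 at col 0 lands with bottom-row=0; cleared 0 line(s) (total 0); column heights now [1 2 2 0 4], max=4
Drop 3: L rot0 at col 0 lands with bottom-row=2; cleared 0 line(s) (total 0); column heights now [3 3 4 0 4], max=4
Drop 4: Z rot2 at col 0 lands with bottom-row=4; cleared 0 line(s) (total 0); column heights now [6 6 5 0 4], max=6

Answer: .....
.....
.....
.....
.....
##...
.##..
..#.#
###.#
.##.#
##..#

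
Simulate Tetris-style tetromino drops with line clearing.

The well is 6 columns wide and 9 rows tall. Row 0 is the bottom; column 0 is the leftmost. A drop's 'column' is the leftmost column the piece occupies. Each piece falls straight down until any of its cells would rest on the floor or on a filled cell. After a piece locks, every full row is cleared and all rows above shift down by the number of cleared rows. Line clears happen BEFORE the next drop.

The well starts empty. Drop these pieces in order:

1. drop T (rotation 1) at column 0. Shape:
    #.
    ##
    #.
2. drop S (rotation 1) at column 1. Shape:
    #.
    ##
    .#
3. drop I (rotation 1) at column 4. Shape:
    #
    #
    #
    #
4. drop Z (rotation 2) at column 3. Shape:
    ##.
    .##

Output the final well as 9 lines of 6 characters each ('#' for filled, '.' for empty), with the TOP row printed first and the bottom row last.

Answer: ......
......
......
...##.
....##
.#..#.
###.#.
###.#.
#...#.

Derivation:
Drop 1: T rot1 at col 0 lands with bottom-row=0; cleared 0 line(s) (total 0); column heights now [3 2 0 0 0 0], max=3
Drop 2: S rot1 at col 1 lands with bottom-row=1; cleared 0 line(s) (total 0); column heights now [3 4 3 0 0 0], max=4
Drop 3: I rot1 at col 4 lands with bottom-row=0; cleared 0 line(s) (total 0); column heights now [3 4 3 0 4 0], max=4
Drop 4: Z rot2 at col 3 lands with bottom-row=4; cleared 0 line(s) (total 0); column heights now [3 4 3 6 6 5], max=6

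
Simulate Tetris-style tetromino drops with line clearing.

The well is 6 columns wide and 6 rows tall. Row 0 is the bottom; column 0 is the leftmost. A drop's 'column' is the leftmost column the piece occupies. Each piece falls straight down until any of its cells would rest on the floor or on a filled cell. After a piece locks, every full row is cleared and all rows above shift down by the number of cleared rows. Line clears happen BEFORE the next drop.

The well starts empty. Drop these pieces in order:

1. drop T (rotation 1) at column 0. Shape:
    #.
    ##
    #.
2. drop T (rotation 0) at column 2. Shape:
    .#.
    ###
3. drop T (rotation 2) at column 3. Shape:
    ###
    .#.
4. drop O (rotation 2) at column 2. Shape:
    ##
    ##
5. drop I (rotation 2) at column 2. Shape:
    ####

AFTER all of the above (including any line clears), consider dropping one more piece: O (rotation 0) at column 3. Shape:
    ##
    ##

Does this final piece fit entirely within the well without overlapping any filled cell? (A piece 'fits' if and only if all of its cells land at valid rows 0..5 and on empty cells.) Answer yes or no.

Answer: no

Derivation:
Drop 1: T rot1 at col 0 lands with bottom-row=0; cleared 0 line(s) (total 0); column heights now [3 2 0 0 0 0], max=3
Drop 2: T rot0 at col 2 lands with bottom-row=0; cleared 0 line(s) (total 0); column heights now [3 2 1 2 1 0], max=3
Drop 3: T rot2 at col 3 lands with bottom-row=1; cleared 0 line(s) (total 0); column heights now [3 2 1 3 3 3], max=3
Drop 4: O rot2 at col 2 lands with bottom-row=3; cleared 0 line(s) (total 0); column heights now [3 2 5 5 3 3], max=5
Drop 5: I rot2 at col 2 lands with bottom-row=5; cleared 0 line(s) (total 0); column heights now [3 2 6 6 6 6], max=6
Test piece O rot0 at col 3 (width 2): heights before test = [3 2 6 6 6 6]; fits = False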